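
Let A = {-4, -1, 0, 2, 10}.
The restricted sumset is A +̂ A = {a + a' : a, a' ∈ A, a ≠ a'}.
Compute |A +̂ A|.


Restricted sumset: A +̂ A = {a + a' : a ∈ A, a' ∈ A, a ≠ a'}.
Equivalently, take A + A and drop any sum 2a that is achievable ONLY as a + a for a ∈ A (i.e. sums representable only with equal summands).
Enumerate pairs (a, a') with a < a' (symmetric, so each unordered pair gives one sum; this covers all a ≠ a'):
  -4 + -1 = -5
  -4 + 0 = -4
  -4 + 2 = -2
  -4 + 10 = 6
  -1 + 0 = -1
  -1 + 2 = 1
  -1 + 10 = 9
  0 + 2 = 2
  0 + 10 = 10
  2 + 10 = 12
Collected distinct sums: {-5, -4, -2, -1, 1, 2, 6, 9, 10, 12}
|A +̂ A| = 10
(Reference bound: |A +̂ A| ≥ 2|A| - 3 for |A| ≥ 2, with |A| = 5 giving ≥ 7.)

|A +̂ A| = 10


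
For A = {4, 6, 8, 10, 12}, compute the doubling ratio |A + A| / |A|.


|A| = 5.
Compute A + A by enumerating all 25 pairs.
A + A = {8, 10, 12, 14, 16, 18, 20, 22, 24}, so |A + A| = 9.
K = |A + A| / |A| = 9/5 (already in lowest terms) ≈ 1.8000.
Reference: AP of size 5 gives K = 9/5 ≈ 1.8000; a fully generic set of size 5 gives K ≈ 3.0000.

|A| = 5, |A + A| = 9, K = 9/5.


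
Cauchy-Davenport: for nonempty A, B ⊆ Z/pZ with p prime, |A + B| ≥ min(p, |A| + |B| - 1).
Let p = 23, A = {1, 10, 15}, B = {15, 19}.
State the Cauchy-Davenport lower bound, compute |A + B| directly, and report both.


Cauchy-Davenport: |A + B| ≥ min(p, |A| + |B| - 1) for A, B nonempty in Z/pZ.
|A| = 3, |B| = 2, p = 23.
CD lower bound = min(23, 3 + 2 - 1) = min(23, 4) = 4.
Compute A + B mod 23 directly:
a = 1: 1+15=16, 1+19=20
a = 10: 10+15=2, 10+19=6
a = 15: 15+15=7, 15+19=11
A + B = {2, 6, 7, 11, 16, 20}, so |A + B| = 6.
Verify: 6 ≥ 4? Yes ✓.

CD lower bound = 4, actual |A + B| = 6.


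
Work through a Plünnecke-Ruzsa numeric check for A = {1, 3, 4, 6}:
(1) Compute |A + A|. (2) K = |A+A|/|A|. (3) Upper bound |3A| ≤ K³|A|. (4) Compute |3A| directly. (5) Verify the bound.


|A| = 4.
Step 1: Compute A + A by enumerating all 16 pairs.
A + A = {2, 4, 5, 6, 7, 8, 9, 10, 12}, so |A + A| = 9.
Step 2: Doubling constant K = |A + A|/|A| = 9/4 = 9/4 ≈ 2.2500.
Step 3: Plünnecke-Ruzsa gives |3A| ≤ K³·|A| = (2.2500)³ · 4 ≈ 45.5625.
Step 4: Compute 3A = A + A + A directly by enumerating all triples (a,b,c) ∈ A³; |3A| = 14.
Step 5: Check 14 ≤ 45.5625? Yes ✓.

K = 9/4, Plünnecke-Ruzsa bound K³|A| ≈ 45.5625, |3A| = 14, inequality holds.


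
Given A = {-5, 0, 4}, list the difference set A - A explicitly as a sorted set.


A - A = {a - a' : a, a' ∈ A}.
Compute a - a' for each ordered pair (a, a'):
a = -5: -5--5=0, -5-0=-5, -5-4=-9
a = 0: 0--5=5, 0-0=0, 0-4=-4
a = 4: 4--5=9, 4-0=4, 4-4=0
Collecting distinct values (and noting 0 appears from a-a):
A - A = {-9, -5, -4, 0, 4, 5, 9}
|A - A| = 7

A - A = {-9, -5, -4, 0, 4, 5, 9}


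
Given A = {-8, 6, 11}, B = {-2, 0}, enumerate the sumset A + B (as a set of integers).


A + B = {a + b : a ∈ A, b ∈ B}.
Enumerate all |A|·|B| = 3·2 = 6 pairs (a, b) and collect distinct sums.
a = -8: -8+-2=-10, -8+0=-8
a = 6: 6+-2=4, 6+0=6
a = 11: 11+-2=9, 11+0=11
Collecting distinct sums: A + B = {-10, -8, 4, 6, 9, 11}
|A + B| = 6

A + B = {-10, -8, 4, 6, 9, 11}


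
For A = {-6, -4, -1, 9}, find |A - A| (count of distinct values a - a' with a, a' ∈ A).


A - A = {a - a' : a, a' ∈ A}; |A| = 4.
Bounds: 2|A|-1 ≤ |A - A| ≤ |A|² - |A| + 1, i.e. 7 ≤ |A - A| ≤ 13.
Note: 0 ∈ A - A always (from a - a). The set is symmetric: if d ∈ A - A then -d ∈ A - A.
Enumerate nonzero differences d = a - a' with a > a' (then include -d):
Positive differences: {2, 3, 5, 10, 13, 15}
Full difference set: {0} ∪ (positive diffs) ∪ (negative diffs).
|A - A| = 1 + 2·6 = 13 (matches direct enumeration: 13).

|A - A| = 13


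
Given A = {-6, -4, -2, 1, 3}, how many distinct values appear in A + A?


A + A = {a + a' : a, a' ∈ A}; |A| = 5.
General bounds: 2|A| - 1 ≤ |A + A| ≤ |A|(|A|+1)/2, i.e. 9 ≤ |A + A| ≤ 15.
Lower bound 2|A|-1 is attained iff A is an arithmetic progression.
Enumerate sums a + a' for a ≤ a' (symmetric, so this suffices):
a = -6: -6+-6=-12, -6+-4=-10, -6+-2=-8, -6+1=-5, -6+3=-3
a = -4: -4+-4=-8, -4+-2=-6, -4+1=-3, -4+3=-1
a = -2: -2+-2=-4, -2+1=-1, -2+3=1
a = 1: 1+1=2, 1+3=4
a = 3: 3+3=6
Distinct sums: {-12, -10, -8, -6, -5, -4, -3, -1, 1, 2, 4, 6}
|A + A| = 12

|A + A| = 12


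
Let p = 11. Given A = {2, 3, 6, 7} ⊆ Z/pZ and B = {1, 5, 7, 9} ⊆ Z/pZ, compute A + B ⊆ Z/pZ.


Work in Z/11Z: reduce every sum a + b modulo 11.
Enumerate all 16 pairs:
a = 2: 2+1=3, 2+5=7, 2+7=9, 2+9=0
a = 3: 3+1=4, 3+5=8, 3+7=10, 3+9=1
a = 6: 6+1=7, 6+5=0, 6+7=2, 6+9=4
a = 7: 7+1=8, 7+5=1, 7+7=3, 7+9=5
Distinct residues collected: {0, 1, 2, 3, 4, 5, 7, 8, 9, 10}
|A + B| = 10 (out of 11 total residues).

A + B = {0, 1, 2, 3, 4, 5, 7, 8, 9, 10}


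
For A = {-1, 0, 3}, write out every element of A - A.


A - A = {a - a' : a, a' ∈ A}.
Compute a - a' for each ordered pair (a, a'):
a = -1: -1--1=0, -1-0=-1, -1-3=-4
a = 0: 0--1=1, 0-0=0, 0-3=-3
a = 3: 3--1=4, 3-0=3, 3-3=0
Collecting distinct values (and noting 0 appears from a-a):
A - A = {-4, -3, -1, 0, 1, 3, 4}
|A - A| = 7

A - A = {-4, -3, -1, 0, 1, 3, 4}


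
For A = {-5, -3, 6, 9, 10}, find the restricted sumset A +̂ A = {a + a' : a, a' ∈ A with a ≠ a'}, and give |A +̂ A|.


Restricted sumset: A +̂ A = {a + a' : a ∈ A, a' ∈ A, a ≠ a'}.
Equivalently, take A + A and drop any sum 2a that is achievable ONLY as a + a for a ∈ A (i.e. sums representable only with equal summands).
Enumerate pairs (a, a') with a < a' (symmetric, so each unordered pair gives one sum; this covers all a ≠ a'):
  -5 + -3 = -8
  -5 + 6 = 1
  -5 + 9 = 4
  -5 + 10 = 5
  -3 + 6 = 3
  -3 + 9 = 6
  -3 + 10 = 7
  6 + 9 = 15
  6 + 10 = 16
  9 + 10 = 19
Collected distinct sums: {-8, 1, 3, 4, 5, 6, 7, 15, 16, 19}
|A +̂ A| = 10
(Reference bound: |A +̂ A| ≥ 2|A| - 3 for |A| ≥ 2, with |A| = 5 giving ≥ 7.)

|A +̂ A| = 10


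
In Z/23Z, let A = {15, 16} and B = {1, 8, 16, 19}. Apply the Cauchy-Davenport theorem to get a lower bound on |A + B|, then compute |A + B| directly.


Cauchy-Davenport: |A + B| ≥ min(p, |A| + |B| - 1) for A, B nonempty in Z/pZ.
|A| = 2, |B| = 4, p = 23.
CD lower bound = min(23, 2 + 4 - 1) = min(23, 5) = 5.
Compute A + B mod 23 directly:
a = 15: 15+1=16, 15+8=0, 15+16=8, 15+19=11
a = 16: 16+1=17, 16+8=1, 16+16=9, 16+19=12
A + B = {0, 1, 8, 9, 11, 12, 16, 17}, so |A + B| = 8.
Verify: 8 ≥ 5? Yes ✓.

CD lower bound = 5, actual |A + B| = 8.


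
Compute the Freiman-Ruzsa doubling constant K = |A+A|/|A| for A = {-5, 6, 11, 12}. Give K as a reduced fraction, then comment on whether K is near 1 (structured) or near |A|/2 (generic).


|A| = 4.
Compute A + A by enumerating all 16 pairs.
A + A = {-10, 1, 6, 7, 12, 17, 18, 22, 23, 24}, so |A + A| = 10.
K = |A + A| / |A| = 10/4 = 5/2 ≈ 2.5000.
Reference: AP of size 4 gives K = 7/4 ≈ 1.7500; a fully generic set of size 4 gives K ≈ 2.5000.

|A| = 4, |A + A| = 10, K = 10/4 = 5/2.


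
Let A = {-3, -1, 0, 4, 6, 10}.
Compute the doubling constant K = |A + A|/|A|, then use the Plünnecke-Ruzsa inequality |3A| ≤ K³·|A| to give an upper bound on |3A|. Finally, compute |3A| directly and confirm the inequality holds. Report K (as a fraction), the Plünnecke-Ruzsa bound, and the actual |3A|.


|A| = 6.
Step 1: Compute A + A by enumerating all 36 pairs.
A + A = {-6, -4, -3, -2, -1, 0, 1, 3, 4, 5, 6, 7, 8, 9, 10, 12, 14, 16, 20}, so |A + A| = 19.
Step 2: Doubling constant K = |A + A|/|A| = 19/6 = 19/6 ≈ 3.1667.
Step 3: Plünnecke-Ruzsa gives |3A| ≤ K³·|A| = (3.1667)³ · 6 ≈ 190.5278.
Step 4: Compute 3A = A + A + A directly by enumerating all triples (a,b,c) ∈ A³; |3A| = 33.
Step 5: Check 33 ≤ 190.5278? Yes ✓.

K = 19/6, Plünnecke-Ruzsa bound K³|A| ≈ 190.5278, |3A| = 33, inequality holds.


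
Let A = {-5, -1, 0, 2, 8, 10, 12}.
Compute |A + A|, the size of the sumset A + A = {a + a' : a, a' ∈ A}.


A + A = {a + a' : a, a' ∈ A}; |A| = 7.
General bounds: 2|A| - 1 ≤ |A + A| ≤ |A|(|A|+1)/2, i.e. 13 ≤ |A + A| ≤ 28.
Lower bound 2|A|-1 is attained iff A is an arithmetic progression.
Enumerate sums a + a' for a ≤ a' (symmetric, so this suffices):
a = -5: -5+-5=-10, -5+-1=-6, -5+0=-5, -5+2=-3, -5+8=3, -5+10=5, -5+12=7
a = -1: -1+-1=-2, -1+0=-1, -1+2=1, -1+8=7, -1+10=9, -1+12=11
a = 0: 0+0=0, 0+2=2, 0+8=8, 0+10=10, 0+12=12
a = 2: 2+2=4, 2+8=10, 2+10=12, 2+12=14
a = 8: 8+8=16, 8+10=18, 8+12=20
a = 10: 10+10=20, 10+12=22
a = 12: 12+12=24
Distinct sums: {-10, -6, -5, -3, -2, -1, 0, 1, 2, 3, 4, 5, 7, 8, 9, 10, 11, 12, 14, 16, 18, 20, 22, 24}
|A + A| = 24

|A + A| = 24


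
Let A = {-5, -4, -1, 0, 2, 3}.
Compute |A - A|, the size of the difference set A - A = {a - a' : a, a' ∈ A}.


A - A = {a - a' : a, a' ∈ A}; |A| = 6.
Bounds: 2|A|-1 ≤ |A - A| ≤ |A|² - |A| + 1, i.e. 11 ≤ |A - A| ≤ 31.
Note: 0 ∈ A - A always (from a - a). The set is symmetric: if d ∈ A - A then -d ∈ A - A.
Enumerate nonzero differences d = a - a' with a > a' (then include -d):
Positive differences: {1, 2, 3, 4, 5, 6, 7, 8}
Full difference set: {0} ∪ (positive diffs) ∪ (negative diffs).
|A - A| = 1 + 2·8 = 17 (matches direct enumeration: 17).

|A - A| = 17


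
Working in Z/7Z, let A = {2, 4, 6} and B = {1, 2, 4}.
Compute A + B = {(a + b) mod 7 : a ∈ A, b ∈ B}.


Work in Z/7Z: reduce every sum a + b modulo 7.
Enumerate all 9 pairs:
a = 2: 2+1=3, 2+2=4, 2+4=6
a = 4: 4+1=5, 4+2=6, 4+4=1
a = 6: 6+1=0, 6+2=1, 6+4=3
Distinct residues collected: {0, 1, 3, 4, 5, 6}
|A + B| = 6 (out of 7 total residues).

A + B = {0, 1, 3, 4, 5, 6}


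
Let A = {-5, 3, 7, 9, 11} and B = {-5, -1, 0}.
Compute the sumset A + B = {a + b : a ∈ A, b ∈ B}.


A + B = {a + b : a ∈ A, b ∈ B}.
Enumerate all |A|·|B| = 5·3 = 15 pairs (a, b) and collect distinct sums.
a = -5: -5+-5=-10, -5+-1=-6, -5+0=-5
a = 3: 3+-5=-2, 3+-1=2, 3+0=3
a = 7: 7+-5=2, 7+-1=6, 7+0=7
a = 9: 9+-5=4, 9+-1=8, 9+0=9
a = 11: 11+-5=6, 11+-1=10, 11+0=11
Collecting distinct sums: A + B = {-10, -6, -5, -2, 2, 3, 4, 6, 7, 8, 9, 10, 11}
|A + B| = 13

A + B = {-10, -6, -5, -2, 2, 3, 4, 6, 7, 8, 9, 10, 11}


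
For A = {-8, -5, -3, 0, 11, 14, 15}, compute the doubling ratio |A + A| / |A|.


|A| = 7.
Compute A + A by enumerating all 49 pairs.
A + A = {-16, -13, -11, -10, -8, -6, -5, -3, 0, 3, 6, 7, 8, 9, 10, 11, 12, 14, 15, 22, 25, 26, 28, 29, 30}, so |A + A| = 25.
K = |A + A| / |A| = 25/7 (already in lowest terms) ≈ 3.5714.
Reference: AP of size 7 gives K = 13/7 ≈ 1.8571; a fully generic set of size 7 gives K ≈ 4.0000.

|A| = 7, |A + A| = 25, K = 25/7.


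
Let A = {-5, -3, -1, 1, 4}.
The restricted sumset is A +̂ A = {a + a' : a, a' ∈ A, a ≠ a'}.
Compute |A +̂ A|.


Restricted sumset: A +̂ A = {a + a' : a ∈ A, a' ∈ A, a ≠ a'}.
Equivalently, take A + A and drop any sum 2a that is achievable ONLY as a + a for a ∈ A (i.e. sums representable only with equal summands).
Enumerate pairs (a, a') with a < a' (symmetric, so each unordered pair gives one sum; this covers all a ≠ a'):
  -5 + -3 = -8
  -5 + -1 = -6
  -5 + 1 = -4
  -5 + 4 = -1
  -3 + -1 = -4
  -3 + 1 = -2
  -3 + 4 = 1
  -1 + 1 = 0
  -1 + 4 = 3
  1 + 4 = 5
Collected distinct sums: {-8, -6, -4, -2, -1, 0, 1, 3, 5}
|A +̂ A| = 9
(Reference bound: |A +̂ A| ≥ 2|A| - 3 for |A| ≥ 2, with |A| = 5 giving ≥ 7.)

|A +̂ A| = 9


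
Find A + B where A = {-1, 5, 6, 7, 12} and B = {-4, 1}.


A + B = {a + b : a ∈ A, b ∈ B}.
Enumerate all |A|·|B| = 5·2 = 10 pairs (a, b) and collect distinct sums.
a = -1: -1+-4=-5, -1+1=0
a = 5: 5+-4=1, 5+1=6
a = 6: 6+-4=2, 6+1=7
a = 7: 7+-4=3, 7+1=8
a = 12: 12+-4=8, 12+1=13
Collecting distinct sums: A + B = {-5, 0, 1, 2, 3, 6, 7, 8, 13}
|A + B| = 9

A + B = {-5, 0, 1, 2, 3, 6, 7, 8, 13}


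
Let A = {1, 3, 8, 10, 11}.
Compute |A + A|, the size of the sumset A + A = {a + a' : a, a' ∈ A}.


A + A = {a + a' : a, a' ∈ A}; |A| = 5.
General bounds: 2|A| - 1 ≤ |A + A| ≤ |A|(|A|+1)/2, i.e. 9 ≤ |A + A| ≤ 15.
Lower bound 2|A|-1 is attained iff A is an arithmetic progression.
Enumerate sums a + a' for a ≤ a' (symmetric, so this suffices):
a = 1: 1+1=2, 1+3=4, 1+8=9, 1+10=11, 1+11=12
a = 3: 3+3=6, 3+8=11, 3+10=13, 3+11=14
a = 8: 8+8=16, 8+10=18, 8+11=19
a = 10: 10+10=20, 10+11=21
a = 11: 11+11=22
Distinct sums: {2, 4, 6, 9, 11, 12, 13, 14, 16, 18, 19, 20, 21, 22}
|A + A| = 14

|A + A| = 14


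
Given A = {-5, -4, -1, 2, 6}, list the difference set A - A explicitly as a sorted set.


A - A = {a - a' : a, a' ∈ A}.
Compute a - a' for each ordered pair (a, a'):
a = -5: -5--5=0, -5--4=-1, -5--1=-4, -5-2=-7, -5-6=-11
a = -4: -4--5=1, -4--4=0, -4--1=-3, -4-2=-6, -4-6=-10
a = -1: -1--5=4, -1--4=3, -1--1=0, -1-2=-3, -1-6=-7
a = 2: 2--5=7, 2--4=6, 2--1=3, 2-2=0, 2-6=-4
a = 6: 6--5=11, 6--4=10, 6--1=7, 6-2=4, 6-6=0
Collecting distinct values (and noting 0 appears from a-a):
A - A = {-11, -10, -7, -6, -4, -3, -1, 0, 1, 3, 4, 6, 7, 10, 11}
|A - A| = 15

A - A = {-11, -10, -7, -6, -4, -3, -1, 0, 1, 3, 4, 6, 7, 10, 11}


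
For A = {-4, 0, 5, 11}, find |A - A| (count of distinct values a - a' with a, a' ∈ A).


A - A = {a - a' : a, a' ∈ A}; |A| = 4.
Bounds: 2|A|-1 ≤ |A - A| ≤ |A|² - |A| + 1, i.e. 7 ≤ |A - A| ≤ 13.
Note: 0 ∈ A - A always (from a - a). The set is symmetric: if d ∈ A - A then -d ∈ A - A.
Enumerate nonzero differences d = a - a' with a > a' (then include -d):
Positive differences: {4, 5, 6, 9, 11, 15}
Full difference set: {0} ∪ (positive diffs) ∪ (negative diffs).
|A - A| = 1 + 2·6 = 13 (matches direct enumeration: 13).

|A - A| = 13


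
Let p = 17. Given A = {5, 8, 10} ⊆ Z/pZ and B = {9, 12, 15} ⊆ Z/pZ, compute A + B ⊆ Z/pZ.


Work in Z/17Z: reduce every sum a + b modulo 17.
Enumerate all 9 pairs:
a = 5: 5+9=14, 5+12=0, 5+15=3
a = 8: 8+9=0, 8+12=3, 8+15=6
a = 10: 10+9=2, 10+12=5, 10+15=8
Distinct residues collected: {0, 2, 3, 5, 6, 8, 14}
|A + B| = 7 (out of 17 total residues).

A + B = {0, 2, 3, 5, 6, 8, 14}


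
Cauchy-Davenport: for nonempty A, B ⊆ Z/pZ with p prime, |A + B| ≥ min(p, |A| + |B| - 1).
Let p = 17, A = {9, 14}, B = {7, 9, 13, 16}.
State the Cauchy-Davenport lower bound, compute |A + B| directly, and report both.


Cauchy-Davenport: |A + B| ≥ min(p, |A| + |B| - 1) for A, B nonempty in Z/pZ.
|A| = 2, |B| = 4, p = 17.
CD lower bound = min(17, 2 + 4 - 1) = min(17, 5) = 5.
Compute A + B mod 17 directly:
a = 9: 9+7=16, 9+9=1, 9+13=5, 9+16=8
a = 14: 14+7=4, 14+9=6, 14+13=10, 14+16=13
A + B = {1, 4, 5, 6, 8, 10, 13, 16}, so |A + B| = 8.
Verify: 8 ≥ 5? Yes ✓.

CD lower bound = 5, actual |A + B| = 8.


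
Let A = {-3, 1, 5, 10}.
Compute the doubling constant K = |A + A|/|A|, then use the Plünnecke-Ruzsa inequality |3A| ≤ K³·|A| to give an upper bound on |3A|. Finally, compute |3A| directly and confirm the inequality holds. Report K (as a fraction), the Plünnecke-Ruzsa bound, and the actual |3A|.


|A| = 4.
Step 1: Compute A + A by enumerating all 16 pairs.
A + A = {-6, -2, 2, 6, 7, 10, 11, 15, 20}, so |A + A| = 9.
Step 2: Doubling constant K = |A + A|/|A| = 9/4 = 9/4 ≈ 2.2500.
Step 3: Plünnecke-Ruzsa gives |3A| ≤ K³·|A| = (2.2500)³ · 4 ≈ 45.5625.
Step 4: Compute 3A = A + A + A directly by enumerating all triples (a,b,c) ∈ A³; |3A| = 16.
Step 5: Check 16 ≤ 45.5625? Yes ✓.

K = 9/4, Plünnecke-Ruzsa bound K³|A| ≈ 45.5625, |3A| = 16, inequality holds.


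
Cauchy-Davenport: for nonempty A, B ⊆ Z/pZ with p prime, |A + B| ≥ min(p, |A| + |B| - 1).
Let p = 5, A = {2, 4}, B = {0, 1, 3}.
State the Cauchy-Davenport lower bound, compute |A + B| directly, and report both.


Cauchy-Davenport: |A + B| ≥ min(p, |A| + |B| - 1) for A, B nonempty in Z/pZ.
|A| = 2, |B| = 3, p = 5.
CD lower bound = min(5, 2 + 3 - 1) = min(5, 4) = 4.
Compute A + B mod 5 directly:
a = 2: 2+0=2, 2+1=3, 2+3=0
a = 4: 4+0=4, 4+1=0, 4+3=2
A + B = {0, 2, 3, 4}, so |A + B| = 4.
Verify: 4 ≥ 4? Yes ✓.

CD lower bound = 4, actual |A + B| = 4.


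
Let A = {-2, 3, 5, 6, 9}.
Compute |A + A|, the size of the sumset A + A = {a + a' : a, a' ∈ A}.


A + A = {a + a' : a, a' ∈ A}; |A| = 5.
General bounds: 2|A| - 1 ≤ |A + A| ≤ |A|(|A|+1)/2, i.e. 9 ≤ |A + A| ≤ 15.
Lower bound 2|A|-1 is attained iff A is an arithmetic progression.
Enumerate sums a + a' for a ≤ a' (symmetric, so this suffices):
a = -2: -2+-2=-4, -2+3=1, -2+5=3, -2+6=4, -2+9=7
a = 3: 3+3=6, 3+5=8, 3+6=9, 3+9=12
a = 5: 5+5=10, 5+6=11, 5+9=14
a = 6: 6+6=12, 6+9=15
a = 9: 9+9=18
Distinct sums: {-4, 1, 3, 4, 6, 7, 8, 9, 10, 11, 12, 14, 15, 18}
|A + A| = 14

|A + A| = 14


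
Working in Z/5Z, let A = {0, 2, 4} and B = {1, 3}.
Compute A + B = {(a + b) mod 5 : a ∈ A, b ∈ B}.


Work in Z/5Z: reduce every sum a + b modulo 5.
Enumerate all 6 pairs:
a = 0: 0+1=1, 0+3=3
a = 2: 2+1=3, 2+3=0
a = 4: 4+1=0, 4+3=2
Distinct residues collected: {0, 1, 2, 3}
|A + B| = 4 (out of 5 total residues).

A + B = {0, 1, 2, 3}


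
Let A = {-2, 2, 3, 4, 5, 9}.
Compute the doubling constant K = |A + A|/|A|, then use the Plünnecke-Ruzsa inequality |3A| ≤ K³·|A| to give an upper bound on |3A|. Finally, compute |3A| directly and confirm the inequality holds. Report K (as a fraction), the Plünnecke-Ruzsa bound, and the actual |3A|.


|A| = 6.
Step 1: Compute A + A by enumerating all 36 pairs.
A + A = {-4, 0, 1, 2, 3, 4, 5, 6, 7, 8, 9, 10, 11, 12, 13, 14, 18}, so |A + A| = 17.
Step 2: Doubling constant K = |A + A|/|A| = 17/6 = 17/6 ≈ 2.8333.
Step 3: Plünnecke-Ruzsa gives |3A| ≤ K³·|A| = (2.8333)³ · 6 ≈ 136.4722.
Step 4: Compute 3A = A + A + A directly by enumerating all triples (a,b,c) ∈ A³; |3A| = 28.
Step 5: Check 28 ≤ 136.4722? Yes ✓.

K = 17/6, Plünnecke-Ruzsa bound K³|A| ≈ 136.4722, |3A| = 28, inequality holds.


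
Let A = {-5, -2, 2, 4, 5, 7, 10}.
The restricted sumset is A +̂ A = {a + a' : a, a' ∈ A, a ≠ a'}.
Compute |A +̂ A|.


Restricted sumset: A +̂ A = {a + a' : a ∈ A, a' ∈ A, a ≠ a'}.
Equivalently, take A + A and drop any sum 2a that is achievable ONLY as a + a for a ∈ A (i.e. sums representable only with equal summands).
Enumerate pairs (a, a') with a < a' (symmetric, so each unordered pair gives one sum; this covers all a ≠ a'):
  -5 + -2 = -7
  -5 + 2 = -3
  -5 + 4 = -1
  -5 + 5 = 0
  -5 + 7 = 2
  -5 + 10 = 5
  -2 + 2 = 0
  -2 + 4 = 2
  -2 + 5 = 3
  -2 + 7 = 5
  -2 + 10 = 8
  2 + 4 = 6
  2 + 5 = 7
  2 + 7 = 9
  2 + 10 = 12
  4 + 5 = 9
  4 + 7 = 11
  4 + 10 = 14
  5 + 7 = 12
  5 + 10 = 15
  7 + 10 = 17
Collected distinct sums: {-7, -3, -1, 0, 2, 3, 5, 6, 7, 8, 9, 11, 12, 14, 15, 17}
|A +̂ A| = 16
(Reference bound: |A +̂ A| ≥ 2|A| - 3 for |A| ≥ 2, with |A| = 7 giving ≥ 11.)

|A +̂ A| = 16


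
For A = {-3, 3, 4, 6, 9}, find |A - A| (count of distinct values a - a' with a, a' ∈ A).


A - A = {a - a' : a, a' ∈ A}; |A| = 5.
Bounds: 2|A|-1 ≤ |A - A| ≤ |A|² - |A| + 1, i.e. 9 ≤ |A - A| ≤ 21.
Note: 0 ∈ A - A always (from a - a). The set is symmetric: if d ∈ A - A then -d ∈ A - A.
Enumerate nonzero differences d = a - a' with a > a' (then include -d):
Positive differences: {1, 2, 3, 5, 6, 7, 9, 12}
Full difference set: {0} ∪ (positive diffs) ∪ (negative diffs).
|A - A| = 1 + 2·8 = 17 (matches direct enumeration: 17).

|A - A| = 17


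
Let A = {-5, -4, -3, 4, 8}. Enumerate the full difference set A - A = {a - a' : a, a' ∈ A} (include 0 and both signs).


A - A = {a - a' : a, a' ∈ A}.
Compute a - a' for each ordered pair (a, a'):
a = -5: -5--5=0, -5--4=-1, -5--3=-2, -5-4=-9, -5-8=-13
a = -4: -4--5=1, -4--4=0, -4--3=-1, -4-4=-8, -4-8=-12
a = -3: -3--5=2, -3--4=1, -3--3=0, -3-4=-7, -3-8=-11
a = 4: 4--5=9, 4--4=8, 4--3=7, 4-4=0, 4-8=-4
a = 8: 8--5=13, 8--4=12, 8--3=11, 8-4=4, 8-8=0
Collecting distinct values (and noting 0 appears from a-a):
A - A = {-13, -12, -11, -9, -8, -7, -4, -2, -1, 0, 1, 2, 4, 7, 8, 9, 11, 12, 13}
|A - A| = 19

A - A = {-13, -12, -11, -9, -8, -7, -4, -2, -1, 0, 1, 2, 4, 7, 8, 9, 11, 12, 13}


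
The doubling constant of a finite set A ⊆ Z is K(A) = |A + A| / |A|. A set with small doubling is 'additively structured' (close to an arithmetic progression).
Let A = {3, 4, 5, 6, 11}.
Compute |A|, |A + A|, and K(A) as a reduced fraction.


|A| = 5.
Compute A + A by enumerating all 25 pairs.
A + A = {6, 7, 8, 9, 10, 11, 12, 14, 15, 16, 17, 22}, so |A + A| = 12.
K = |A + A| / |A| = 12/5 (already in lowest terms) ≈ 2.4000.
Reference: AP of size 5 gives K = 9/5 ≈ 1.8000; a fully generic set of size 5 gives K ≈ 3.0000.

|A| = 5, |A + A| = 12, K = 12/5.


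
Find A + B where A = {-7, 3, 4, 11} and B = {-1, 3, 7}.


A + B = {a + b : a ∈ A, b ∈ B}.
Enumerate all |A|·|B| = 4·3 = 12 pairs (a, b) and collect distinct sums.
a = -7: -7+-1=-8, -7+3=-4, -7+7=0
a = 3: 3+-1=2, 3+3=6, 3+7=10
a = 4: 4+-1=3, 4+3=7, 4+7=11
a = 11: 11+-1=10, 11+3=14, 11+7=18
Collecting distinct sums: A + B = {-8, -4, 0, 2, 3, 6, 7, 10, 11, 14, 18}
|A + B| = 11

A + B = {-8, -4, 0, 2, 3, 6, 7, 10, 11, 14, 18}


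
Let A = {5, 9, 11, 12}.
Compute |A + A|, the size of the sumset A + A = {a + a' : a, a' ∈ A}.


A + A = {a + a' : a, a' ∈ A}; |A| = 4.
General bounds: 2|A| - 1 ≤ |A + A| ≤ |A|(|A|+1)/2, i.e. 7 ≤ |A + A| ≤ 10.
Lower bound 2|A|-1 is attained iff A is an arithmetic progression.
Enumerate sums a + a' for a ≤ a' (symmetric, so this suffices):
a = 5: 5+5=10, 5+9=14, 5+11=16, 5+12=17
a = 9: 9+9=18, 9+11=20, 9+12=21
a = 11: 11+11=22, 11+12=23
a = 12: 12+12=24
Distinct sums: {10, 14, 16, 17, 18, 20, 21, 22, 23, 24}
|A + A| = 10

|A + A| = 10


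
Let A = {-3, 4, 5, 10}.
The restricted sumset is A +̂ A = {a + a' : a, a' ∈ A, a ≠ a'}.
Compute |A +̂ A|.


Restricted sumset: A +̂ A = {a + a' : a ∈ A, a' ∈ A, a ≠ a'}.
Equivalently, take A + A and drop any sum 2a that is achievable ONLY as a + a for a ∈ A (i.e. sums representable only with equal summands).
Enumerate pairs (a, a') with a < a' (symmetric, so each unordered pair gives one sum; this covers all a ≠ a'):
  -3 + 4 = 1
  -3 + 5 = 2
  -3 + 10 = 7
  4 + 5 = 9
  4 + 10 = 14
  5 + 10 = 15
Collected distinct sums: {1, 2, 7, 9, 14, 15}
|A +̂ A| = 6
(Reference bound: |A +̂ A| ≥ 2|A| - 3 for |A| ≥ 2, with |A| = 4 giving ≥ 5.)

|A +̂ A| = 6


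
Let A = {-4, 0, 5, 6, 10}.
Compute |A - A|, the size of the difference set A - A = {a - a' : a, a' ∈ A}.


A - A = {a - a' : a, a' ∈ A}; |A| = 5.
Bounds: 2|A|-1 ≤ |A - A| ≤ |A|² - |A| + 1, i.e. 9 ≤ |A - A| ≤ 21.
Note: 0 ∈ A - A always (from a - a). The set is symmetric: if d ∈ A - A then -d ∈ A - A.
Enumerate nonzero differences d = a - a' with a > a' (then include -d):
Positive differences: {1, 4, 5, 6, 9, 10, 14}
Full difference set: {0} ∪ (positive diffs) ∪ (negative diffs).
|A - A| = 1 + 2·7 = 15 (matches direct enumeration: 15).

|A - A| = 15


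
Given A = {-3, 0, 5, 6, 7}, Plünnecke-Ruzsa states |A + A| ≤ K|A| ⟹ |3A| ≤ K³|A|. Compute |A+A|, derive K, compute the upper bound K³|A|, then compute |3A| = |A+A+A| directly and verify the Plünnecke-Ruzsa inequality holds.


|A| = 5.
Step 1: Compute A + A by enumerating all 25 pairs.
A + A = {-6, -3, 0, 2, 3, 4, 5, 6, 7, 10, 11, 12, 13, 14}, so |A + A| = 14.
Step 2: Doubling constant K = |A + A|/|A| = 14/5 = 14/5 ≈ 2.8000.
Step 3: Plünnecke-Ruzsa gives |3A| ≤ K³·|A| = (2.8000)³ · 5 ≈ 109.7600.
Step 4: Compute 3A = A + A + A directly by enumerating all triples (a,b,c) ∈ A³; |3A| = 26.
Step 5: Check 26 ≤ 109.7600? Yes ✓.

K = 14/5, Plünnecke-Ruzsa bound K³|A| ≈ 109.7600, |3A| = 26, inequality holds.


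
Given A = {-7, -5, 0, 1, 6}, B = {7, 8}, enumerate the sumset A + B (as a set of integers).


A + B = {a + b : a ∈ A, b ∈ B}.
Enumerate all |A|·|B| = 5·2 = 10 pairs (a, b) and collect distinct sums.
a = -7: -7+7=0, -7+8=1
a = -5: -5+7=2, -5+8=3
a = 0: 0+7=7, 0+8=8
a = 1: 1+7=8, 1+8=9
a = 6: 6+7=13, 6+8=14
Collecting distinct sums: A + B = {0, 1, 2, 3, 7, 8, 9, 13, 14}
|A + B| = 9

A + B = {0, 1, 2, 3, 7, 8, 9, 13, 14}


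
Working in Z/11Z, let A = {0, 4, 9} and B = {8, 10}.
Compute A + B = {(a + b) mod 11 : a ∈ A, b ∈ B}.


Work in Z/11Z: reduce every sum a + b modulo 11.
Enumerate all 6 pairs:
a = 0: 0+8=8, 0+10=10
a = 4: 4+8=1, 4+10=3
a = 9: 9+8=6, 9+10=8
Distinct residues collected: {1, 3, 6, 8, 10}
|A + B| = 5 (out of 11 total residues).

A + B = {1, 3, 6, 8, 10}


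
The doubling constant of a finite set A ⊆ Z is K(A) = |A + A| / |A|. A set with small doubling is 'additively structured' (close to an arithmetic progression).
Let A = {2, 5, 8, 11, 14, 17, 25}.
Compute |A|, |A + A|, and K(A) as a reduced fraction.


|A| = 7.
Compute A + A by enumerating all 49 pairs.
A + A = {4, 7, 10, 13, 16, 19, 22, 25, 27, 28, 30, 31, 33, 34, 36, 39, 42, 50}, so |A + A| = 18.
K = |A + A| / |A| = 18/7 (already in lowest terms) ≈ 2.5714.
Reference: AP of size 7 gives K = 13/7 ≈ 1.8571; a fully generic set of size 7 gives K ≈ 4.0000.

|A| = 7, |A + A| = 18, K = 18/7.


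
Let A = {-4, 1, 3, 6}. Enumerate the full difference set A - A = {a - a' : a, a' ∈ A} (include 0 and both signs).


A - A = {a - a' : a, a' ∈ A}.
Compute a - a' for each ordered pair (a, a'):
a = -4: -4--4=0, -4-1=-5, -4-3=-7, -4-6=-10
a = 1: 1--4=5, 1-1=0, 1-3=-2, 1-6=-5
a = 3: 3--4=7, 3-1=2, 3-3=0, 3-6=-3
a = 6: 6--4=10, 6-1=5, 6-3=3, 6-6=0
Collecting distinct values (and noting 0 appears from a-a):
A - A = {-10, -7, -5, -3, -2, 0, 2, 3, 5, 7, 10}
|A - A| = 11

A - A = {-10, -7, -5, -3, -2, 0, 2, 3, 5, 7, 10}


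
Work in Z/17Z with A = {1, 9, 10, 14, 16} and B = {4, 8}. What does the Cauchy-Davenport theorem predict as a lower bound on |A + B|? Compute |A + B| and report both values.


Cauchy-Davenport: |A + B| ≥ min(p, |A| + |B| - 1) for A, B nonempty in Z/pZ.
|A| = 5, |B| = 2, p = 17.
CD lower bound = min(17, 5 + 2 - 1) = min(17, 6) = 6.
Compute A + B mod 17 directly:
a = 1: 1+4=5, 1+8=9
a = 9: 9+4=13, 9+8=0
a = 10: 10+4=14, 10+8=1
a = 14: 14+4=1, 14+8=5
a = 16: 16+4=3, 16+8=7
A + B = {0, 1, 3, 5, 7, 9, 13, 14}, so |A + B| = 8.
Verify: 8 ≥ 6? Yes ✓.

CD lower bound = 6, actual |A + B| = 8.


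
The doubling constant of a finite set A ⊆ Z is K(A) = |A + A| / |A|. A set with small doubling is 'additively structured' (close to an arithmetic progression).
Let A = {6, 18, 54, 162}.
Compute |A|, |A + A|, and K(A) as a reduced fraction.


|A| = 4.
Compute A + A by enumerating all 16 pairs.
A + A = {12, 24, 36, 60, 72, 108, 168, 180, 216, 324}, so |A + A| = 10.
K = |A + A| / |A| = 10/4 = 5/2 ≈ 2.5000.
Reference: AP of size 4 gives K = 7/4 ≈ 1.7500; a fully generic set of size 4 gives K ≈ 2.5000.

|A| = 4, |A + A| = 10, K = 10/4 = 5/2.


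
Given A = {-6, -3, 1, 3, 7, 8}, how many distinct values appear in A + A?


A + A = {a + a' : a, a' ∈ A}; |A| = 6.
General bounds: 2|A| - 1 ≤ |A + A| ≤ |A|(|A|+1)/2, i.e. 11 ≤ |A + A| ≤ 21.
Lower bound 2|A|-1 is attained iff A is an arithmetic progression.
Enumerate sums a + a' for a ≤ a' (symmetric, so this suffices):
a = -6: -6+-6=-12, -6+-3=-9, -6+1=-5, -6+3=-3, -6+7=1, -6+8=2
a = -3: -3+-3=-6, -3+1=-2, -3+3=0, -3+7=4, -3+8=5
a = 1: 1+1=2, 1+3=4, 1+7=8, 1+8=9
a = 3: 3+3=6, 3+7=10, 3+8=11
a = 7: 7+7=14, 7+8=15
a = 8: 8+8=16
Distinct sums: {-12, -9, -6, -5, -3, -2, 0, 1, 2, 4, 5, 6, 8, 9, 10, 11, 14, 15, 16}
|A + A| = 19

|A + A| = 19


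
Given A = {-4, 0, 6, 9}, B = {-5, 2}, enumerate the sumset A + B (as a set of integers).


A + B = {a + b : a ∈ A, b ∈ B}.
Enumerate all |A|·|B| = 4·2 = 8 pairs (a, b) and collect distinct sums.
a = -4: -4+-5=-9, -4+2=-2
a = 0: 0+-5=-5, 0+2=2
a = 6: 6+-5=1, 6+2=8
a = 9: 9+-5=4, 9+2=11
Collecting distinct sums: A + B = {-9, -5, -2, 1, 2, 4, 8, 11}
|A + B| = 8

A + B = {-9, -5, -2, 1, 2, 4, 8, 11}


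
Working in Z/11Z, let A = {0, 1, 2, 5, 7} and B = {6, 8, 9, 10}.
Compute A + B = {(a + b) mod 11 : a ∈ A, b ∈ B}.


Work in Z/11Z: reduce every sum a + b modulo 11.
Enumerate all 20 pairs:
a = 0: 0+6=6, 0+8=8, 0+9=9, 0+10=10
a = 1: 1+6=7, 1+8=9, 1+9=10, 1+10=0
a = 2: 2+6=8, 2+8=10, 2+9=0, 2+10=1
a = 5: 5+6=0, 5+8=2, 5+9=3, 5+10=4
a = 7: 7+6=2, 7+8=4, 7+9=5, 7+10=6
Distinct residues collected: {0, 1, 2, 3, 4, 5, 6, 7, 8, 9, 10}
|A + B| = 11 (out of 11 total residues).

A + B = {0, 1, 2, 3, 4, 5, 6, 7, 8, 9, 10}


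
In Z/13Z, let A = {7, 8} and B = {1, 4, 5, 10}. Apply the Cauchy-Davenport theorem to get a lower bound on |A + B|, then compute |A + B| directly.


Cauchy-Davenport: |A + B| ≥ min(p, |A| + |B| - 1) for A, B nonempty in Z/pZ.
|A| = 2, |B| = 4, p = 13.
CD lower bound = min(13, 2 + 4 - 1) = min(13, 5) = 5.
Compute A + B mod 13 directly:
a = 7: 7+1=8, 7+4=11, 7+5=12, 7+10=4
a = 8: 8+1=9, 8+4=12, 8+5=0, 8+10=5
A + B = {0, 4, 5, 8, 9, 11, 12}, so |A + B| = 7.
Verify: 7 ≥ 5? Yes ✓.

CD lower bound = 5, actual |A + B| = 7.


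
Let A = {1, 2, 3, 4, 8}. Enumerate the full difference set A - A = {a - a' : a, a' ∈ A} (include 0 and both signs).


A - A = {a - a' : a, a' ∈ A}.
Compute a - a' for each ordered pair (a, a'):
a = 1: 1-1=0, 1-2=-1, 1-3=-2, 1-4=-3, 1-8=-7
a = 2: 2-1=1, 2-2=0, 2-3=-1, 2-4=-2, 2-8=-6
a = 3: 3-1=2, 3-2=1, 3-3=0, 3-4=-1, 3-8=-5
a = 4: 4-1=3, 4-2=2, 4-3=1, 4-4=0, 4-8=-4
a = 8: 8-1=7, 8-2=6, 8-3=5, 8-4=4, 8-8=0
Collecting distinct values (and noting 0 appears from a-a):
A - A = {-7, -6, -5, -4, -3, -2, -1, 0, 1, 2, 3, 4, 5, 6, 7}
|A - A| = 15

A - A = {-7, -6, -5, -4, -3, -2, -1, 0, 1, 2, 3, 4, 5, 6, 7}


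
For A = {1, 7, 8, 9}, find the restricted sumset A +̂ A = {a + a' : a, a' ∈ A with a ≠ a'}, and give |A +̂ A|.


Restricted sumset: A +̂ A = {a + a' : a ∈ A, a' ∈ A, a ≠ a'}.
Equivalently, take A + A and drop any sum 2a that is achievable ONLY as a + a for a ∈ A (i.e. sums representable only with equal summands).
Enumerate pairs (a, a') with a < a' (symmetric, so each unordered pair gives one sum; this covers all a ≠ a'):
  1 + 7 = 8
  1 + 8 = 9
  1 + 9 = 10
  7 + 8 = 15
  7 + 9 = 16
  8 + 9 = 17
Collected distinct sums: {8, 9, 10, 15, 16, 17}
|A +̂ A| = 6
(Reference bound: |A +̂ A| ≥ 2|A| - 3 for |A| ≥ 2, with |A| = 4 giving ≥ 5.)

|A +̂ A| = 6


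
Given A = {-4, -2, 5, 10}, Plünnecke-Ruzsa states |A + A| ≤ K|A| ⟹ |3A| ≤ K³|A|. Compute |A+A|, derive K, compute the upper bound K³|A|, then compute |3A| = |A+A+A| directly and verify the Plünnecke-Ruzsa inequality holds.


|A| = 4.
Step 1: Compute A + A by enumerating all 16 pairs.
A + A = {-8, -6, -4, 1, 3, 6, 8, 10, 15, 20}, so |A + A| = 10.
Step 2: Doubling constant K = |A + A|/|A| = 10/4 = 10/4 ≈ 2.5000.
Step 3: Plünnecke-Ruzsa gives |3A| ≤ K³·|A| = (2.5000)³ · 4 ≈ 62.5000.
Step 4: Compute 3A = A + A + A directly by enumerating all triples (a,b,c) ∈ A³; |3A| = 19.
Step 5: Check 19 ≤ 62.5000? Yes ✓.

K = 10/4, Plünnecke-Ruzsa bound K³|A| ≈ 62.5000, |3A| = 19, inequality holds.


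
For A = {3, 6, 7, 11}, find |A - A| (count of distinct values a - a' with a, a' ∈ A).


A - A = {a - a' : a, a' ∈ A}; |A| = 4.
Bounds: 2|A|-1 ≤ |A - A| ≤ |A|² - |A| + 1, i.e. 7 ≤ |A - A| ≤ 13.
Note: 0 ∈ A - A always (from a - a). The set is symmetric: if d ∈ A - A then -d ∈ A - A.
Enumerate nonzero differences d = a - a' with a > a' (then include -d):
Positive differences: {1, 3, 4, 5, 8}
Full difference set: {0} ∪ (positive diffs) ∪ (negative diffs).
|A - A| = 1 + 2·5 = 11 (matches direct enumeration: 11).

|A - A| = 11


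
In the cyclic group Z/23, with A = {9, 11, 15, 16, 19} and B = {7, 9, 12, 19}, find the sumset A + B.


Work in Z/23Z: reduce every sum a + b modulo 23.
Enumerate all 20 pairs:
a = 9: 9+7=16, 9+9=18, 9+12=21, 9+19=5
a = 11: 11+7=18, 11+9=20, 11+12=0, 11+19=7
a = 15: 15+7=22, 15+9=1, 15+12=4, 15+19=11
a = 16: 16+7=0, 16+9=2, 16+12=5, 16+19=12
a = 19: 19+7=3, 19+9=5, 19+12=8, 19+19=15
Distinct residues collected: {0, 1, 2, 3, 4, 5, 7, 8, 11, 12, 15, 16, 18, 20, 21, 22}
|A + B| = 16 (out of 23 total residues).

A + B = {0, 1, 2, 3, 4, 5, 7, 8, 11, 12, 15, 16, 18, 20, 21, 22}


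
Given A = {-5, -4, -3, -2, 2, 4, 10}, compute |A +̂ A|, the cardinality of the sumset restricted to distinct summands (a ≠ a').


Restricted sumset: A +̂ A = {a + a' : a ∈ A, a' ∈ A, a ≠ a'}.
Equivalently, take A + A and drop any sum 2a that is achievable ONLY as a + a for a ∈ A (i.e. sums representable only with equal summands).
Enumerate pairs (a, a') with a < a' (symmetric, so each unordered pair gives one sum; this covers all a ≠ a'):
  -5 + -4 = -9
  -5 + -3 = -8
  -5 + -2 = -7
  -5 + 2 = -3
  -5 + 4 = -1
  -5 + 10 = 5
  -4 + -3 = -7
  -4 + -2 = -6
  -4 + 2 = -2
  -4 + 4 = 0
  -4 + 10 = 6
  -3 + -2 = -5
  -3 + 2 = -1
  -3 + 4 = 1
  -3 + 10 = 7
  -2 + 2 = 0
  -2 + 4 = 2
  -2 + 10 = 8
  2 + 4 = 6
  2 + 10 = 12
  4 + 10 = 14
Collected distinct sums: {-9, -8, -7, -6, -5, -3, -2, -1, 0, 1, 2, 5, 6, 7, 8, 12, 14}
|A +̂ A| = 17
(Reference bound: |A +̂ A| ≥ 2|A| - 3 for |A| ≥ 2, with |A| = 7 giving ≥ 11.)

|A +̂ A| = 17


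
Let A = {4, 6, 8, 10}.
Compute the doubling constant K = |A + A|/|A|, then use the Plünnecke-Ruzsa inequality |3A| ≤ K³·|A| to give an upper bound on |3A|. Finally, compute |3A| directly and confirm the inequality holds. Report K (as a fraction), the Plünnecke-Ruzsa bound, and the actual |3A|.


|A| = 4.
Step 1: Compute A + A by enumerating all 16 pairs.
A + A = {8, 10, 12, 14, 16, 18, 20}, so |A + A| = 7.
Step 2: Doubling constant K = |A + A|/|A| = 7/4 = 7/4 ≈ 1.7500.
Step 3: Plünnecke-Ruzsa gives |3A| ≤ K³·|A| = (1.7500)³ · 4 ≈ 21.4375.
Step 4: Compute 3A = A + A + A directly by enumerating all triples (a,b,c) ∈ A³; |3A| = 10.
Step 5: Check 10 ≤ 21.4375? Yes ✓.

K = 7/4, Plünnecke-Ruzsa bound K³|A| ≈ 21.4375, |3A| = 10, inequality holds.


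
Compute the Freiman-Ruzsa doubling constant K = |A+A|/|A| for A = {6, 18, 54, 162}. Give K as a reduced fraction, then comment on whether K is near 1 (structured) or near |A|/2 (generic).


|A| = 4.
Compute A + A by enumerating all 16 pairs.
A + A = {12, 24, 36, 60, 72, 108, 168, 180, 216, 324}, so |A + A| = 10.
K = |A + A| / |A| = 10/4 = 5/2 ≈ 2.5000.
Reference: AP of size 4 gives K = 7/4 ≈ 1.7500; a fully generic set of size 4 gives K ≈ 2.5000.

|A| = 4, |A + A| = 10, K = 10/4 = 5/2.


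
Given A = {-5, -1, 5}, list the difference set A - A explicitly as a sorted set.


A - A = {a - a' : a, a' ∈ A}.
Compute a - a' for each ordered pair (a, a'):
a = -5: -5--5=0, -5--1=-4, -5-5=-10
a = -1: -1--5=4, -1--1=0, -1-5=-6
a = 5: 5--5=10, 5--1=6, 5-5=0
Collecting distinct values (and noting 0 appears from a-a):
A - A = {-10, -6, -4, 0, 4, 6, 10}
|A - A| = 7

A - A = {-10, -6, -4, 0, 4, 6, 10}


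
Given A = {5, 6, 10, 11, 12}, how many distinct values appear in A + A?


A + A = {a + a' : a, a' ∈ A}; |A| = 5.
General bounds: 2|A| - 1 ≤ |A + A| ≤ |A|(|A|+1)/2, i.e. 9 ≤ |A + A| ≤ 15.
Lower bound 2|A|-1 is attained iff A is an arithmetic progression.
Enumerate sums a + a' for a ≤ a' (symmetric, so this suffices):
a = 5: 5+5=10, 5+6=11, 5+10=15, 5+11=16, 5+12=17
a = 6: 6+6=12, 6+10=16, 6+11=17, 6+12=18
a = 10: 10+10=20, 10+11=21, 10+12=22
a = 11: 11+11=22, 11+12=23
a = 12: 12+12=24
Distinct sums: {10, 11, 12, 15, 16, 17, 18, 20, 21, 22, 23, 24}
|A + A| = 12

|A + A| = 12


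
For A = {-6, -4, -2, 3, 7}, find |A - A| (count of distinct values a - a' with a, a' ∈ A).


A - A = {a - a' : a, a' ∈ A}; |A| = 5.
Bounds: 2|A|-1 ≤ |A - A| ≤ |A|² - |A| + 1, i.e. 9 ≤ |A - A| ≤ 21.
Note: 0 ∈ A - A always (from a - a). The set is symmetric: if d ∈ A - A then -d ∈ A - A.
Enumerate nonzero differences d = a - a' with a > a' (then include -d):
Positive differences: {2, 4, 5, 7, 9, 11, 13}
Full difference set: {0} ∪ (positive diffs) ∪ (negative diffs).
|A - A| = 1 + 2·7 = 15 (matches direct enumeration: 15).

|A - A| = 15


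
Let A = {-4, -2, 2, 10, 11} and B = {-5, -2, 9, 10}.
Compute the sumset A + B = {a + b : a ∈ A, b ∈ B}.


A + B = {a + b : a ∈ A, b ∈ B}.
Enumerate all |A|·|B| = 5·4 = 20 pairs (a, b) and collect distinct sums.
a = -4: -4+-5=-9, -4+-2=-6, -4+9=5, -4+10=6
a = -2: -2+-5=-7, -2+-2=-4, -2+9=7, -2+10=8
a = 2: 2+-5=-3, 2+-2=0, 2+9=11, 2+10=12
a = 10: 10+-5=5, 10+-2=8, 10+9=19, 10+10=20
a = 11: 11+-5=6, 11+-2=9, 11+9=20, 11+10=21
Collecting distinct sums: A + B = {-9, -7, -6, -4, -3, 0, 5, 6, 7, 8, 9, 11, 12, 19, 20, 21}
|A + B| = 16

A + B = {-9, -7, -6, -4, -3, 0, 5, 6, 7, 8, 9, 11, 12, 19, 20, 21}


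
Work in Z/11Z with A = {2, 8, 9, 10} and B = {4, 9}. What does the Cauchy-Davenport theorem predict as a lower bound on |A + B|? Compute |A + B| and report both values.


Cauchy-Davenport: |A + B| ≥ min(p, |A| + |B| - 1) for A, B nonempty in Z/pZ.
|A| = 4, |B| = 2, p = 11.
CD lower bound = min(11, 4 + 2 - 1) = min(11, 5) = 5.
Compute A + B mod 11 directly:
a = 2: 2+4=6, 2+9=0
a = 8: 8+4=1, 8+9=6
a = 9: 9+4=2, 9+9=7
a = 10: 10+4=3, 10+9=8
A + B = {0, 1, 2, 3, 6, 7, 8}, so |A + B| = 7.
Verify: 7 ≥ 5? Yes ✓.

CD lower bound = 5, actual |A + B| = 7.


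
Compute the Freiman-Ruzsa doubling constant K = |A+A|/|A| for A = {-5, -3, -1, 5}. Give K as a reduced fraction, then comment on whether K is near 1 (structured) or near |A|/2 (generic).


|A| = 4.
Compute A + A by enumerating all 16 pairs.
A + A = {-10, -8, -6, -4, -2, 0, 2, 4, 10}, so |A + A| = 9.
K = |A + A| / |A| = 9/4 (already in lowest terms) ≈ 2.2500.
Reference: AP of size 4 gives K = 7/4 ≈ 1.7500; a fully generic set of size 4 gives K ≈ 2.5000.

|A| = 4, |A + A| = 9, K = 9/4.


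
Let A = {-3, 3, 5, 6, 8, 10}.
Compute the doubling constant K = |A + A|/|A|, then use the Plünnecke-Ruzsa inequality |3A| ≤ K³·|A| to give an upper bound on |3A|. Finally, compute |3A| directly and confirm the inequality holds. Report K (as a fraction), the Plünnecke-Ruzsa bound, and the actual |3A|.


|A| = 6.
Step 1: Compute A + A by enumerating all 36 pairs.
A + A = {-6, 0, 2, 3, 5, 6, 7, 8, 9, 10, 11, 12, 13, 14, 15, 16, 18, 20}, so |A + A| = 18.
Step 2: Doubling constant K = |A + A|/|A| = 18/6 = 18/6 ≈ 3.0000.
Step 3: Plünnecke-Ruzsa gives |3A| ≤ K³·|A| = (3.0000)³ · 6 ≈ 162.0000.
Step 4: Compute 3A = A + A + A directly by enumerating all triples (a,b,c) ∈ A³; |3A| = 31.
Step 5: Check 31 ≤ 162.0000? Yes ✓.

K = 18/6, Plünnecke-Ruzsa bound K³|A| ≈ 162.0000, |3A| = 31, inequality holds.


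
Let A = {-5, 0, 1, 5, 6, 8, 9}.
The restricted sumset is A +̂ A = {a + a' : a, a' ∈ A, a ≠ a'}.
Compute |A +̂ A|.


Restricted sumset: A +̂ A = {a + a' : a ∈ A, a' ∈ A, a ≠ a'}.
Equivalently, take A + A and drop any sum 2a that is achievable ONLY as a + a for a ∈ A (i.e. sums representable only with equal summands).
Enumerate pairs (a, a') with a < a' (symmetric, so each unordered pair gives one sum; this covers all a ≠ a'):
  -5 + 0 = -5
  -5 + 1 = -4
  -5 + 5 = 0
  -5 + 6 = 1
  -5 + 8 = 3
  -5 + 9 = 4
  0 + 1 = 1
  0 + 5 = 5
  0 + 6 = 6
  0 + 8 = 8
  0 + 9 = 9
  1 + 5 = 6
  1 + 6 = 7
  1 + 8 = 9
  1 + 9 = 10
  5 + 6 = 11
  5 + 8 = 13
  5 + 9 = 14
  6 + 8 = 14
  6 + 9 = 15
  8 + 9 = 17
Collected distinct sums: {-5, -4, 0, 1, 3, 4, 5, 6, 7, 8, 9, 10, 11, 13, 14, 15, 17}
|A +̂ A| = 17
(Reference bound: |A +̂ A| ≥ 2|A| - 3 for |A| ≥ 2, with |A| = 7 giving ≥ 11.)

|A +̂ A| = 17


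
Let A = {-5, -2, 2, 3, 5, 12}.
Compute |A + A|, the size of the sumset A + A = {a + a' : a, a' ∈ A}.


A + A = {a + a' : a, a' ∈ A}; |A| = 6.
General bounds: 2|A| - 1 ≤ |A + A| ≤ |A|(|A|+1)/2, i.e. 11 ≤ |A + A| ≤ 21.
Lower bound 2|A|-1 is attained iff A is an arithmetic progression.
Enumerate sums a + a' for a ≤ a' (symmetric, so this suffices):
a = -5: -5+-5=-10, -5+-2=-7, -5+2=-3, -5+3=-2, -5+5=0, -5+12=7
a = -2: -2+-2=-4, -2+2=0, -2+3=1, -2+5=3, -2+12=10
a = 2: 2+2=4, 2+3=5, 2+5=7, 2+12=14
a = 3: 3+3=6, 3+5=8, 3+12=15
a = 5: 5+5=10, 5+12=17
a = 12: 12+12=24
Distinct sums: {-10, -7, -4, -3, -2, 0, 1, 3, 4, 5, 6, 7, 8, 10, 14, 15, 17, 24}
|A + A| = 18

|A + A| = 18


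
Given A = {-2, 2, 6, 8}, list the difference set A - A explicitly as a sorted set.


A - A = {a - a' : a, a' ∈ A}.
Compute a - a' for each ordered pair (a, a'):
a = -2: -2--2=0, -2-2=-4, -2-6=-8, -2-8=-10
a = 2: 2--2=4, 2-2=0, 2-6=-4, 2-8=-6
a = 6: 6--2=8, 6-2=4, 6-6=0, 6-8=-2
a = 8: 8--2=10, 8-2=6, 8-6=2, 8-8=0
Collecting distinct values (and noting 0 appears from a-a):
A - A = {-10, -8, -6, -4, -2, 0, 2, 4, 6, 8, 10}
|A - A| = 11

A - A = {-10, -8, -6, -4, -2, 0, 2, 4, 6, 8, 10}
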